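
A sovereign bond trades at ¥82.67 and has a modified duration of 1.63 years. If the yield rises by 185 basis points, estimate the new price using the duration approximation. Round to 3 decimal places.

¥80.177

Duration approximation: ΔP/P ≈ -D_mod · Δy = -1.63 × (+0.0185) = -0.030155.
New price ≈ 82.67 × (1 - 0.030155) = 80.17708615.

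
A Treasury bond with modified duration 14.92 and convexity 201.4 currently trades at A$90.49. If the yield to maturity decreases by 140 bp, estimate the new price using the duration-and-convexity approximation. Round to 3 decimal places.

Duration effect: -D_mod·Δy = -14.92 × (-0.014) = +0.208880
Convexity effect: ½·C·(Δy)² = 0.5 × 201.4 × (-0.014)² = +0.0197372
ΔP/P ≈ +0.208880 + 0.0197372 = +0.2286172
New price ≈ 90.49 × (1 + 0.2286172) = 111.177570428.

A$111.178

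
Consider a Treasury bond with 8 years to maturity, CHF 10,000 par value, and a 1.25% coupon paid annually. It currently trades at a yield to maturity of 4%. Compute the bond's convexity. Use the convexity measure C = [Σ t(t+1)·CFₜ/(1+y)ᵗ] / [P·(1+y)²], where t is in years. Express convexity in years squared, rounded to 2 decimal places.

With y = 0.04:
  t   CF        PV=CF/(1+0.04)^t    t·PV        t(t+1)·PV
  1       125.00       120.1923       120.1923         240.3846
  2       125.00       115.5695       231.1391         693.4172
  3       125.00       111.1245       333.3736       1,333.4945
  4       125.00       106.8505       427.4021       2,137.0105
  5       125.00       102.7409       513.7044       3,082.2267
  6       125.00        98.7893       592.7359       4,149.1513
  7       125.00        94.9897       664.9281       5,319.4247
  8    10,125.00     7,398.2383    59,185.9066     532,673.1594
  Σ                  8,148.4952    62,069.3821     549,628.2688
P = 8,148.4952.
Convexity = Σ t(t+1)·PV / [P·(1+y)²] = 549,628.2688 / (8,148.4952 × 1.081600) = 62.36271.

62.36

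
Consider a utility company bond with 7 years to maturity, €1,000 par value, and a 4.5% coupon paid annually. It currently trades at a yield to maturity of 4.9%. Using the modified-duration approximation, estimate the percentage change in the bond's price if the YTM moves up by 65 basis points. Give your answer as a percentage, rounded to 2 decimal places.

-3.81%

Periodic yield y = 0.049. Modified duration first:
  t   CF        PV=CF/(1+0.049)^t    t·PV
  1        45.00        42.8980        42.8980
  2        45.00        40.8942        81.7884
  3        45.00        38.9840       116.9519
  4        45.00        37.1630       148.6519
  5        45.00        35.4271       177.1353
  6        45.00        33.7722       202.6333
  7     1,045.00       747.6320     5,233.4239
  Σ                    976.7704     6,003.4827
P = 976.7704; D_Mac = 6.14626 yrs; D_mod = 6.14626/(1+0.049) = 5.85916 yrs.
ΔP/P ≈ -D_mod · Δy = -5.85916 × (+0.0065) = -0.038085 = -3.8085%.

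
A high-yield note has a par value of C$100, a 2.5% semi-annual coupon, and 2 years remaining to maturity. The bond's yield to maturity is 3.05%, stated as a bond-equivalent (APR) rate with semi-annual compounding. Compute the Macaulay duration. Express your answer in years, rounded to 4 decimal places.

1.9630 years

Periodic yield y = 0.01525. Discount each cash flow and weight by its period:
  t   CF        PV=CF/(1+0.01525)^t    t·PV
  1         1.25         1.2312         1.2312
  2         1.25         1.2127         2.4255
  3         1.25         1.1945         3.5835
  4       101.25        95.3022       381.2089
  Σ                     98.9407       388.4491
Price P = Σ PV = 98.9407.
Macaulay duration = Σ(t·PV) / P = 388.4491 / 98.9407 = 3.92608 half-year periods.
In years: 3.92608 / 2 = 1.96304 years.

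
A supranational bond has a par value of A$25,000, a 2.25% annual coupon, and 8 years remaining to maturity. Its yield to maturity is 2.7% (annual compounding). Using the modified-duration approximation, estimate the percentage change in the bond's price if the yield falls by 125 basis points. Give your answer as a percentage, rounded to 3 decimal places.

Periodic yield y = 0.027. Modified duration first:
  t   CF        PV=CF/(1+0.027)^t    t·PV
  1       562.50       547.7118       547.7118
  2       562.50       533.3123     1,066.6247
  3       562.50       519.2915     1,557.8744
  4       562.50       505.6392     2,022.5569
  5       562.50       492.3459     2,461.7294
  6       562.50       479.4020     2,876.4122
  7       562.50       466.7985     3,267.5893
  8    25,562.50    20,655.6933   165,245.5464
  Σ                 24,200.1945   179,046.0451
P = 24,200.1945; D_Mac = 7.39854 yrs; D_mod = 7.39854/(1+0.027) = 7.20403 yrs.
ΔP/P ≈ -D_mod · Δy = -7.20403 × (-0.0125) = +0.090050 = +9.0050%.

+9.005%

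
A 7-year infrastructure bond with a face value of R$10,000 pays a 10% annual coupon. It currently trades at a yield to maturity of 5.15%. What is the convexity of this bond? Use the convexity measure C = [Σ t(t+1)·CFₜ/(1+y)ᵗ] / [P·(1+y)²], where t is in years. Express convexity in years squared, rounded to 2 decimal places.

36.90

With y = 0.0515:
  t   CF        PV=CF/(1+0.0515)^t    t·PV        t(t+1)·PV
  1     1,000.00       951.0223       951.0223       1,902.0447
  2     1,000.00       904.4435     1,808.8870       5,426.6611
  3     1,000.00       860.1460     2,580.4380      10,321.7519
  4     1,000.00       818.0181     3,272.0722      16,360.3612
  5     1,000.00       777.9535     3,889.7673      23,338.6037
  6     1,000.00       739.8511     4,439.1067      31,073.7472
  7    11,000.00     7,739.7645    54,178.3514     433,426.8115
  Σ                 12,791.1990    71,119.6450     521,849.9812
P = 12,791.1990.
Convexity = Σ t(t+1)·PV / [P·(1+y)²] = 521,849.9812 / (12,791.1990 × 1.105652) = 36.89911.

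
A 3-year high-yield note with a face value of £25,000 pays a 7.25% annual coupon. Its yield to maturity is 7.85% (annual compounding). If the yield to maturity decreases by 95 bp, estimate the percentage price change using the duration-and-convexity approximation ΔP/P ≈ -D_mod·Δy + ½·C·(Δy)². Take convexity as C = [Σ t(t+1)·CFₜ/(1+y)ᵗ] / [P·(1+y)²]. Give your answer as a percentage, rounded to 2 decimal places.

+2.51%

With y = 0.0785:
  t   CF        PV=CF/(1+0.0785)^t    t·PV        t(t+1)·PV
  1     1,812.50     1,680.5749     1,680.5749       3,361.1497
  2     1,812.50     1,558.2521     3,116.5042       9,349.5125
  3    26,812.50    21,373.5598    64,120.6795     256,482.7180
  Σ                 24,612.3868    68,917.7585     269,193.3802
P = 24,612.3868; D_Mac = 2.80012 yrs; D_mod = 2.59631 yrs; C = 9.40308.
Duration effect: -2.59631 × (-0.0095) = +0.024665
Convexity effect: 0.5 × 9.40308 × (-0.0095)² = +0.0004243
ΔP/P ≈ +0.024665 + 0.0004243 = +0.025089 = +2.5089%.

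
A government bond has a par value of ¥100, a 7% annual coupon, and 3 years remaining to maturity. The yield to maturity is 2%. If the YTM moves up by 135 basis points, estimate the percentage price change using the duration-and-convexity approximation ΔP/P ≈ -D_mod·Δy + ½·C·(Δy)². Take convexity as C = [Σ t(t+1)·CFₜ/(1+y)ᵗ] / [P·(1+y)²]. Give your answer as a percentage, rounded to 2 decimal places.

-3.64%

With y = 0.02:
  t   CF        PV=CF/(1+0.02)^t    t·PV        t(t+1)·PV
  1         7.00         6.8627         6.8627          13.7255
  2         7.00         6.7282        13.4564          40.3691
  3       107.00       100.8285       302.4855       1,209.9419
  Σ                    114.4194       322.8046       1,264.0365
P = 114.4194; D_Mac = 2.82124 yrs; D_mod = 2.76592 yrs; C = 10.61841.
Duration effect: -2.76592 × (+0.0135) = -0.037340
Convexity effect: 0.5 × 10.61841 × (0.0135)² = +0.0009676
ΔP/P ≈ -0.037340 + 0.0009676 = -0.036372 = -3.6372%.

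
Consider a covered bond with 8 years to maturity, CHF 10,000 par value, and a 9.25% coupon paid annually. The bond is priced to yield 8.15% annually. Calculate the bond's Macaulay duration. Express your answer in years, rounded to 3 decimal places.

Periodic yield y = 0.0815. Discount each cash flow and weight by its year:
  t   CF        PV=CF/(1+0.0815)^t    t·PV
  1       925.00       855.2936       855.2936
  2       925.00       790.8401     1,581.6802
  3       925.00       731.2437     2,193.7312
  4       925.00       676.1385     2,704.5538
  5       925.00       625.1858     3,125.9291
  6       925.00       578.0729     3,468.4372
  7       925.00       534.5103     3,741.5720
  8    10,925.00     5,837.2629    46,698.1034
  Σ                 10,628.5478    64,369.3005
Price P = Σ PV = 10,628.5478.
Macaulay duration = Σ(t·PV) / P = 64,369.3005 / 10,628.5478 = 6.05626 years.

6.056 years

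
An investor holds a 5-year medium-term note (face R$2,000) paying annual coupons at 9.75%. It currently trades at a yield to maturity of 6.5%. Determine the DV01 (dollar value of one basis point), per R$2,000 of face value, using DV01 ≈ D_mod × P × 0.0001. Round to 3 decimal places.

Periodic yield y = 0.065.
  t   CF        PV=CF/(1+0.065)^t    t·PV
  1       195.00       183.0986       183.0986
  2       195.00       171.9236       343.8471
  3       195.00       161.4306       484.2917
  4       195.00       151.5780       606.3120
  5     2,195.00     1,602.0884     8,010.4422
  Σ                  2,270.1192     9,627.9916
P = 2,270.1192; D_Mac = 4.24118 yrs; D_mod = 3.98233 yrs.
DV01 ≈ 3.98233 × 2,270.1192 × 0.0001 = 0.904037.

R$0.904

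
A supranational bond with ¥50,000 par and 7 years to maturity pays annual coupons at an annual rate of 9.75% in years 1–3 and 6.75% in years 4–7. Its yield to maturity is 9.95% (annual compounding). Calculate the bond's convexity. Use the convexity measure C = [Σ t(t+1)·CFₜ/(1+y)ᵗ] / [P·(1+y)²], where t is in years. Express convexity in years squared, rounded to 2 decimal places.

With y = 0.0995:
  t   CF        PV=CF/(1+0.0995)^t    t·PV        t(t+1)·PV
  1     4,875.00     4,433.8336     4,433.8336       8,867.6671
  2     4,875.00     4,032.5908     8,065.1816      24,195.5447
  3     4,875.00     3,667.6587    11,002.9762      44,011.9048
  4     3,375.00     2,309.3664     9,237.4656      46,187.3280
  5     3,375.00     2,100.3787    10,501.8936      63,011.3615
  6     3,375.00     1,910.3035    11,461.8211      80,232.7477
  7    53,375.00    27,477.1226   192,339.8585   1,538,718.8679
  Σ                 45,931.2543   247,043.0301   1,805,225.4216
P = 45,931.2543.
Convexity = Σ t(t+1)·PV / [P·(1+y)²] = 1,805,225.4216 / (45,931.2543 × 1.208900) = 32.51118.

32.51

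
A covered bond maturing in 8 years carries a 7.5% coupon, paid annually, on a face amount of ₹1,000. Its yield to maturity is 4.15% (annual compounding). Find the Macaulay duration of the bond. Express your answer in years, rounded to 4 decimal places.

6.4778 years

Periodic yield y = 0.0415. Discount each cash flow and weight by its year:
  t   CF        PV=CF/(1+0.0415)^t    t·PV
  1        75.00        72.0115        72.0115
  2        75.00        69.1421       138.2842
  3        75.00        66.3871       199.1612
  4        75.00        63.7418       254.9671
  5        75.00        61.2019       306.0095
  6        75.00        58.7632       352.5793
  7        75.00        56.4217       394.9521
  8     1,075.00       776.4871     6,211.8972
  Σ                  1,224.1565     7,929.8621
Price P = Σ PV = 1,224.1565.
Macaulay duration = Σ(t·PV) / P = 7,929.8621 / 1,224.1565 = 6.47782 years.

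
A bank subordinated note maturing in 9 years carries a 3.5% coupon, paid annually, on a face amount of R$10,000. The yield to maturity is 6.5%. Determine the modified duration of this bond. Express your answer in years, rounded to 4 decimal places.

7.2433 years

Periodic yield y = 0.065. First find Macaulay duration:
  t   CF        PV=CF/(1+0.065)^t    t·PV
  1       350.00       328.6385       328.6385
  2       350.00       308.5807       617.1615
  3       350.00       289.7472       869.2415
  4       350.00       272.0631     1,088.2523
  5       350.00       255.4583     1,277.2915
  6       350.00       239.8669     1,439.2016
  7       350.00       225.2272     1,576.5902
  8       350.00       211.4809     1,691.8473
  9    10,350.00     5,872.1059    52,848.9532
  Σ                  8,003.1687    61,737.1777
P = 8,003.1687; Macaulay duration = 61,737.1777 / 8,003.1687 = 7.71409 years.
Modified duration = D_Mac / (1 + y) = 7.71409 / 1.065 = 7.24328 years.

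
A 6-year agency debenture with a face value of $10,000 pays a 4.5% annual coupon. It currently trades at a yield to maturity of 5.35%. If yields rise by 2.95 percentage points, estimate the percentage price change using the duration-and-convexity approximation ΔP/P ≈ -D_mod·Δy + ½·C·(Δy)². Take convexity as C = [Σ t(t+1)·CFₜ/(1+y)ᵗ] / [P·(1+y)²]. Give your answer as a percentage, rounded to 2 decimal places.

With y = 0.0535:
  t   CF        PV=CF/(1+0.0535)^t    t·PV        t(t+1)·PV
  1       450.00       427.1476       427.1476         854.2952
  2       450.00       405.4557       810.9114       2,432.7343
  3       450.00       384.8654     1,154.5963       4,618.3851
  4       450.00       365.3208     1,461.2830       7,306.4152
  5       450.00       346.7686     1,733.8432      10,403.0592
  6    10,450.00     7,643.7953    45,862.7721     321,039.4045
  Σ                  9,573.3535    51,450.5536     346,654.2935
P = 9,573.3535; D_Mac = 5.37435 yrs; D_mod = 5.10142 yrs; C = 32.62597.
Duration effect: -5.10142 × (+0.0295) = -0.150492
Convexity effect: 0.5 × 32.62597 × (0.0295)² = +0.0141964
ΔP/P ≈ -0.150492 + 0.0141964 = -0.136296 = -13.6296%.

-13.63%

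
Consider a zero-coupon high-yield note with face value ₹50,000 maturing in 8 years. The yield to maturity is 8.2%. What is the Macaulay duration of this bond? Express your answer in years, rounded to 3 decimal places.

A zero-coupon bond has a single cash flow at maturity, so its Macaulay duration equals its maturity: 8 years.

8.000 years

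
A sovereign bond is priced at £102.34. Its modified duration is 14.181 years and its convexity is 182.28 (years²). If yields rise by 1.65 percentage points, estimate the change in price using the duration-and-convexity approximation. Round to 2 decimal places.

-£21.41

Duration effect: -D_mod·Δy = -14.181 × (+0.0165) = -0.2339865
Convexity effect: ½·C·(Δy)² = 0.5 × 182.28 × (0.0165)² = +0.024812865
ΔP/P ≈ -0.2339865 + 0.024812865 = -0.209173635
ΔP ≈ 102.34 × (-0.209173635) = -21.4068298059.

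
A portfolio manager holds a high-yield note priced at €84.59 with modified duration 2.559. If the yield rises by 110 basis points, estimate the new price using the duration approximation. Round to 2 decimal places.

Duration approximation: ΔP/P ≈ -D_mod · Δy = -2.559 × (+0.011) = -0.028149.
New price ≈ 84.59 × (1 - 0.028149) = 82.20887609.

€82.21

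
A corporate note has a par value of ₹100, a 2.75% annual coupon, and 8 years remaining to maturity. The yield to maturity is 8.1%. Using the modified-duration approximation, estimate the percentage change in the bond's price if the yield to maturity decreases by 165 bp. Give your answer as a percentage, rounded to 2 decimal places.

+10.86%

Periodic yield y = 0.081. Modified duration first:
  t   CF        PV=CF/(1+0.081)^t    t·PV
  1         2.75         2.5439         2.5439
  2         2.75         2.3533         4.7066
  3         2.75         2.1770         6.5310
  4         2.75         2.0139         8.0555
  5         2.75         1.8630         9.3148
  6         2.75         1.7234        10.3402
  7         2.75         1.5942        11.1597
  8       102.75        55.1031       440.8251
  Σ                     69.3718       493.4767
P = 69.3718; D_Mac = 7.11351 yrs; D_mod = 7.11351/(1+0.081) = 6.58049 yrs.
ΔP/P ≈ -D_mod · Δy = -6.58049 × (-0.0165) = +0.108578 = +10.8578%.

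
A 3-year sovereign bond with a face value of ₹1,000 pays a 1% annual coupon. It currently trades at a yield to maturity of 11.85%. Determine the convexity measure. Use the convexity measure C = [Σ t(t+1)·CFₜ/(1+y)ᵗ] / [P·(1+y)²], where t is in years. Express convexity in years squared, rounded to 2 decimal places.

9.44

With y = 0.1185:
  t   CF        PV=CF/(1+0.1185)^t    t·PV        t(t+1)·PV
  1        10.00         8.9405         8.9405          17.8811
  2        10.00         7.9933        15.9867          47.9600
  3     1,010.00       721.7942     2,165.3827       8,661.5308
  Σ                    738.7281     2,190.3099       8,727.3719
P = 738.7281.
Convexity = Σ t(t+1)·PV / [P·(1+y)²] = 8,727.3719 / (738.7281 × 1.251042) = 9.44337.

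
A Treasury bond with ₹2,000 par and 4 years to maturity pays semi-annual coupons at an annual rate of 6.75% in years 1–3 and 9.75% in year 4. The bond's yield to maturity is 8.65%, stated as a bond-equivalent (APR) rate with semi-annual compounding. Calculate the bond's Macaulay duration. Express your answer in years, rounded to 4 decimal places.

Periodic yield y = 0.04325. Discount each cash flow and weight by its period:
  t   CF        PV=CF/(1+0.04325)^t    t·PV
  1        67.50        64.7017        64.7017
  2        67.50        62.0193       124.0386
  3        67.50        59.4482       178.3446
  4        67.50        56.9836       227.9346
  5        67.50        54.6213       273.1064
  6        67.50        52.3568       314.1410
  7        97.50        72.4913       507.4391
  8     2,097.50     1,494.8404    11,958.7231
  Σ                  1,917.4626    13,648.4289
Price P = Σ PV = 1,917.4626.
Macaulay duration = Σ(t·PV) / P = 13,648.4289 / 1,917.4626 = 7.11796 half-year periods.
In years: 7.11796 / 2 = 3.55898 years.

3.5590 years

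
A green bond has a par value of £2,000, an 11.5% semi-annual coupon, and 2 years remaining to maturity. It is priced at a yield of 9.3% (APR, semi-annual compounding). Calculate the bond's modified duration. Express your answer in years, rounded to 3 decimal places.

Periodic yield y = 0.0465. First find Macaulay duration:
  t   CF        PV=CF/(1+0.0465)^t    t·PV
  1       115.00       109.8901       109.8901
  2       115.00       105.0073       210.0145
  3       115.00       100.3414       301.0242
  4     2,115.00     1,763.4106     7,053.6423
  Σ                  2,078.6494     7,674.5711
P = 2,078.6494; Macaulay duration = 7,674.5711 / 2,078.6494 = 3.69210 half-year periods = 1.84605 years.
Modified duration = D_Mac / (1 + y) = 1.84605 / 1.0465 = 1.76402 years.

1.764 years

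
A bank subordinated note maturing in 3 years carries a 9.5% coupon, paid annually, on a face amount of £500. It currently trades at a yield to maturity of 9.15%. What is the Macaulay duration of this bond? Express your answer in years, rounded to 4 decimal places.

Periodic yield y = 0.0915. Discount each cash flow and weight by its year:
  t   CF        PV=CF/(1+0.0915)^t    t·PV
  1        47.50        43.5181        43.5181
  2        47.50        39.8700        79.7400
  3       547.50       421.0299     1,263.0896
  Σ                    504.4180     1,386.3477
Price P = Σ PV = 504.4180.
Macaulay duration = Σ(t·PV) / P = 1,386.3477 / 504.4180 = 2.74841 years.

2.7484 years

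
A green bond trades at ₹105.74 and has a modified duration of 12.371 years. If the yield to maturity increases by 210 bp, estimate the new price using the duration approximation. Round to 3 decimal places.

Duration approximation: ΔP/P ≈ -D_mod · Δy = -12.371 × (+0.021) = -0.259791.
New price ≈ 105.74 × (1 - 0.259791) = 78.26969966.

₹78.270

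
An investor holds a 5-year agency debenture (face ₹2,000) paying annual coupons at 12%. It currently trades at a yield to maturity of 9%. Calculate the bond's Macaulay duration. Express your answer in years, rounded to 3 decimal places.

4.092 years

Periodic yield y = 0.09. Discount each cash flow and weight by its year:
  t   CF        PV=CF/(1+0.09)^t    t·PV
  1       240.00       220.1835       220.1835
  2       240.00       202.0032       404.0064
  3       240.00       185.3240       555.9721
  4       240.00       170.0221       680.0882
  5     2,240.00     1,455.8463     7,279.2315
  Σ                  2,233.3791     9,139.4817
Price P = Σ PV = 2,233.3791.
Macaulay duration = Σ(t·PV) / P = 9,139.4817 / 2,233.3791 = 4.09222 years.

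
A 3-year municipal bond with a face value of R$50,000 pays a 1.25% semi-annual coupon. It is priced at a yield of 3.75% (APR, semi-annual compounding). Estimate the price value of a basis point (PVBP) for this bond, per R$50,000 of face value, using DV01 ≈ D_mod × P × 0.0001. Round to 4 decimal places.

R$13.4683

Periodic yield y = 0.01875.
  t   CF        PV=CF/(1+0.01875)^t    t·PV
  1       312.50       306.7485       306.7485
  2       312.50       301.1028       602.2056
  3       312.50       295.5610       886.6831
  4       312.50       290.1212     1,160.4850
  5       312.50       284.7816     1,423.9080
  6    50,312.50    45,005.9742   270,035.8454
  Σ                 46,484.2893   274,415.8755
P = 46,484.2893; D_Mac = 5.90341 half-year periods = 2.95171 yrs; D_mod = 2.89738 yrs.
DV01 ≈ 2.89738 × 46,484.2893 × 0.0001 = 13.468264.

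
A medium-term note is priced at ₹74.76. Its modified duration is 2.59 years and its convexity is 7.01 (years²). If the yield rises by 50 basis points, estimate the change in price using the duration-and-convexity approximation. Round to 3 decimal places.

-₹0.962

Duration effect: -D_mod·Δy = -2.59 × (+0.005) = -0.012950
Convexity effect: ½·C·(Δy)² = 0.5 × 7.01 × (0.005)² = +0.000087625
ΔP/P ≈ -0.012950 + 0.000087625 = -0.012862375
ΔP ≈ 74.76 × (-0.012862375) = -0.961591155.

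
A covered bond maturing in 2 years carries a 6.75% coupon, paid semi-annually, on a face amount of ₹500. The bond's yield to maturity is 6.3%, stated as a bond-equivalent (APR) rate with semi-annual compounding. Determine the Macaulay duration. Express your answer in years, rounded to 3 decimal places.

Periodic yield y = 0.0315. Discount each cash flow and weight by its period:
  t   CF        PV=CF/(1+0.0315)^t    t·PV
  1       16.875        16.3597        16.3597
  2       16.875        15.8601        31.7202
  3       16.875        15.3757        46.1272
  4      516.875       456.5713     1,826.2852
  Σ                    504.1668     1,920.4922
Price P = Σ PV = 504.1668.
Macaulay duration = Σ(t·PV) / P = 1,920.4922 / 504.1668 = 3.80924 half-year periods.
In years: 3.80924 / 2 = 1.90462 years.

1.905 years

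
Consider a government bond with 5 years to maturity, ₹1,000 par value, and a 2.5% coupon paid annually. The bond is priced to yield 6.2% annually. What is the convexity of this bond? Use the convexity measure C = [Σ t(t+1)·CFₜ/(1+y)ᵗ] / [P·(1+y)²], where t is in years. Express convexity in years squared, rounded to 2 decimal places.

With y = 0.062:
  t   CF        PV=CF/(1+0.062)^t    t·PV        t(t+1)·PV
  1        25.00        23.5405        23.5405          47.0810
  2        25.00        22.1662        44.3324         132.9971
  3        25.00        20.8721        62.6163         250.4654
  4        25.00        19.6536        78.6144         393.0718
  5     1,025.00       758.7545     3,793.7725      22,762.6351
  Σ                    844.9869     4,002.8761      23,586.2504
P = 844.9869.
Convexity = Σ t(t+1)·PV / [P·(1+y)²] = 23,586.2504 / (844.9869 × 1.127844) = 24.74913.

24.75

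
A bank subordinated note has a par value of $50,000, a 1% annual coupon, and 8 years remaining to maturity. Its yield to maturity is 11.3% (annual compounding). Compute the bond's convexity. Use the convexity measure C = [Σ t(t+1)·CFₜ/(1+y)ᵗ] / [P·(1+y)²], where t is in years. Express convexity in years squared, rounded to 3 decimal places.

54.023

With y = 0.113:
  t   CF        PV=CF/(1+0.113)^t    t·PV        t(t+1)·PV
  1       500.00       449.2363       449.2363         898.4726
  2       500.00       403.6265       807.2530       2,421.7590
  3       500.00       362.6474     1,087.9421       4,351.7682
  4       500.00       325.8287     1,303.3148       6,516.5742
  5       500.00       292.7482     1,463.7408       8,782.4450
  6       500.00       263.0262     1,578.1572      11,047.1006
  7       500.00       236.3218     1,654.2529      13,234.0229
  8    50,500.00    21,445.1982   171,561.5852   1,544,054.2669
  Σ                 23,778.6332   179,905.4823   1,591,306.4094
P = 23,778.6332.
Convexity = Σ t(t+1)·PV / [P·(1+y)²] = 1,591,306.4094 / (23,778.6332 × 1.238769) = 54.02274.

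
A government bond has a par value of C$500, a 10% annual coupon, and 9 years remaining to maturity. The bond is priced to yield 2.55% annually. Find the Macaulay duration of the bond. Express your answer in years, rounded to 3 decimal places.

Periodic yield y = 0.0255. Discount each cash flow and weight by its year:
  t   CF        PV=CF/(1+0.0255)^t    t·PV
  1        50.00        48.7567        48.7567
  2        50.00        47.5443        95.0886
  3        50.00        46.3621       139.0863
  4        50.00        45.2093       180.8370
  5        50.00        44.0851       220.4254
  6        50.00        42.9889       257.9332
  7        50.00        41.9199       293.4394
  8        50.00        40.8775       327.0203
  9       550.00       438.4718     3,946.2466
  Σ                    796.2156     5,508.8335
Price P = Σ PV = 796.2156.
Macaulay duration = Σ(t·PV) / P = 5,508.8335 / 796.2156 = 6.91877 years.

6.919 years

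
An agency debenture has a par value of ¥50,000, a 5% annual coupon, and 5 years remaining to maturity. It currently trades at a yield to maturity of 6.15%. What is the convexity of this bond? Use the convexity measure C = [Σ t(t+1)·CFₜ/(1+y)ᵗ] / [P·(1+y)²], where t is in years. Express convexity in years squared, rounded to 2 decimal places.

With y = 0.0615:
  t   CF        PV=CF/(1+0.0615)^t    t·PV        t(t+1)·PV
  1     2,500.00     2,355.1578     2,355.1578       4,710.3156
  2     2,500.00     2,218.7073     4,437.4146      13,312.2438
  3     2,500.00     2,090.1623     6,270.4869      25,081.9478
  4     2,500.00     1,969.0648     7,876.2593      39,381.2966
  5    52,500.00    38,954.6504   194,773.2519   1,168,639.5114
  Σ                 47,587.7426   215,712.5705   1,251,125.3151
P = 47,587.7426.
Convexity = Σ t(t+1)·PV / [P·(1+y)²] = 1,251,125.3151 / (47,587.7426 × 1.126782) = 23.33274.

23.33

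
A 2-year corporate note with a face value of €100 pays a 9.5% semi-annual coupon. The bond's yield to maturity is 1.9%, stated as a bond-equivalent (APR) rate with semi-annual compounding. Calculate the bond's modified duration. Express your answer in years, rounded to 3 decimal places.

Periodic yield y = 0.0095. First find Macaulay duration:
  t   CF        PV=CF/(1+0.0095)^t    t·PV
  1         4.75         4.7053         4.7053
  2         4.75         4.6610         9.3220
  3         4.75         4.6172        13.8515
  4       104.75       100.8623       403.4491
  Σ                    114.8457       431.3279
P = 114.8457; Macaulay duration = 431.3279 / 114.8457 = 3.75571 half-year periods = 1.87786 years.
Modified duration = D_Mac / (1 + y) = 1.87786 / 1.0095 = 1.86019 years.

1.860 years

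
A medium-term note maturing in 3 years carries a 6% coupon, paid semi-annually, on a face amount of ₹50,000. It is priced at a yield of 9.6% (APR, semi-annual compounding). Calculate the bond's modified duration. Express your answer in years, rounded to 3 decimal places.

Periodic yield y = 0.048. First find Macaulay duration:
  t   CF        PV=CF/(1+0.048)^t    t·PV
  1     1,500.00     1,431.2977     1,431.2977
  2     1,500.00     1,365.7421     2,731.4842
  3     1,500.00     1,303.1890     3,909.5671
  4     1,500.00     1,243.5010     4,974.0039
  5     1,500.00     1,186.5467     5,932.7336
  6    51,500.00    38,872.2369   233,233.4216
  Σ                 45,402.5134   252,212.5081
P = 45,402.5134; Macaulay duration = 252,212.5081 / 45,402.5134 = 5.55503 half-year periods = 2.77752 years.
Modified duration = D_Mac / (1 + y) = 2.77752 / 1.048 = 2.65030 years.

2.650 years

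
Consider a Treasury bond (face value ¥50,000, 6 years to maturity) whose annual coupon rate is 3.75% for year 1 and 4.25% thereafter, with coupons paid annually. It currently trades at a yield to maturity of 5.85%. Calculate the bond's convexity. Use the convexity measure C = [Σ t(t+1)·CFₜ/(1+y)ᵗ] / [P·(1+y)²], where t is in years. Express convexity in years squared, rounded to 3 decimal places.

32.629

With y = 0.0585:
  t   CF        PV=CF/(1+0.0585)^t    t·PV        t(t+1)·PV
  1     1,875.00     1,771.3746     1,771.3746       3,542.7492
  2     2,125.00     1,896.6064     3,793.2128      11,379.6383
  3     2,125.00     1,791.7869     5,375.3606      21,501.4423
  4     2,125.00     1,692.7604     6,771.0415      33,855.2076
  5     2,125.00     1,599.2068     7,996.0339      47,976.2034
  6    52,125.00    37,059.6142   222,357.6852   1,556,503.7963
  Σ                 45,811.3492   248,064.7085   1,674,759.0371
P = 45,811.3492.
Convexity = Σ t(t+1)·PV / [P·(1+y)²] = 1,674,759.0371 / (45,811.3492 × 1.120422) = 32.62853.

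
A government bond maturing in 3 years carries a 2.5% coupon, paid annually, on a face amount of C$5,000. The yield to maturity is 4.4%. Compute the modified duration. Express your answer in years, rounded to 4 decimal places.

Periodic yield y = 0.044. First find Macaulay duration:
  t   CF        PV=CF/(1+0.044)^t    t·PV
  1       125.00       119.7318       119.7318
  2       125.00       114.6856       229.3713
  3     5,125.00     4,503.9377    13,511.8131
  Σ                  4,738.3551    13,860.9161
P = 4,738.3551; Macaulay duration = 13,860.9161 / 4,738.3551 = 2.92526 years.
Modified duration = D_Mac / (1 + y) = 2.92526 / 1.044 = 2.80197 years.

2.8020 years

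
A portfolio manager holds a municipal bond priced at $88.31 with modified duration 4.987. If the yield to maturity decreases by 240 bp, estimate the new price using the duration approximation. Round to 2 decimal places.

Duration approximation: ΔP/P ≈ -D_mod · Δy = -4.987 × (-0.024) = +0.119688.
New price ≈ 88.31 × (1 + 0.119688) = 98.87964728.

$98.88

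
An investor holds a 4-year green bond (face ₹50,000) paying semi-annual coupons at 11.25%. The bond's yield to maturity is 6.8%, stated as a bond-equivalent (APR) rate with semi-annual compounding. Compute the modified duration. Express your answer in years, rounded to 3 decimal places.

Periodic yield y = 0.034. First find Macaulay duration:
  t   CF        PV=CF/(1+0.034)^t    t·PV
  1     2,812.50     2,720.0193     2,720.0193
  2     2,812.50     2,630.5796     5,261.1593
  3     2,812.50     2,544.0809     7,632.2427
  4     2,812.50     2,460.4264     9,841.7056
  5     2,812.50     2,379.5226    11,897.6131
  6     2,812.50     2,301.2791    13,807.6748
  7     2,812.50     2,225.6084    15,579.2591
  8    52,812.50    40,417.7763   323,342.2107
  Σ                 57,679.2928   390,081.8844
P = 57,679.2928; Macaulay duration = 390,081.8844 / 57,679.2928 = 6.76294 half-year periods = 3.38147 years.
Modified duration = D_Mac / (1 + y) = 3.38147 / 1.034 = 3.27028 years.

3.270 years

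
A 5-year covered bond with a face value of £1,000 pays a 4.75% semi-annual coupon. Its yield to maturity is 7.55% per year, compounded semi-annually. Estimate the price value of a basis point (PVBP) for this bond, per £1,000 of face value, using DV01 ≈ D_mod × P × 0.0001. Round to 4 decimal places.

Periodic yield y = 0.03775.
  t   CF        PV=CF/(1+0.03775)^t    t·PV
  1        23.75        22.8861        22.8861
  2        23.75        22.0535        44.1071
  3        23.75        21.2513        63.7539
  4        23.75        20.4782        81.9130
  5        23.75        19.7333        98.6665
  6        23.75        19.0155       114.0928
  7        23.75        18.3238       128.2663
  8        23.75        17.6572       141.2575
  9        23.75        17.0149       153.1339
  10    1,023.75       706.7511     7,067.5110
  Σ                    885.1648     7,915.5881
P = 885.1648; D_Mac = 8.94250 half-year periods = 4.47125 yrs; D_mod = 4.30860 yrs.
DV01 ≈ 4.30860 × 885.1648 × 0.0001 = 0.381382.

£0.3814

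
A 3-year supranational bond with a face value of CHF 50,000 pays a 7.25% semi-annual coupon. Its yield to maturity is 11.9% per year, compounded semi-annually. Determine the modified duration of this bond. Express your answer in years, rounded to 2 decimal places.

2.58 years

Periodic yield y = 0.0595. First find Macaulay duration:
  t   CF        PV=CF/(1+0.0595)^t    t·PV
  1     1,812.50     1,710.7126     1,710.7126
  2     1,812.50     1,614.6414     3,229.2829
  3     1,812.50     1,523.9655     4,571.8965
  4     1,812.50     1,438.3818     5,753.5271
  5     1,812.50     1,357.6043     6,788.0216
  6    51,812.50    36,629.3137   219,775.8822
  Σ                 44,274.6193   241,829.3228
P = 44,274.6193; Macaulay duration = 241,829.3228 / 44,274.6193 = 5.46203 half-year periods = 2.73102 years.
Modified duration = D_Mac / (1 + y) = 2.73102 / 1.0595 = 2.57765 years.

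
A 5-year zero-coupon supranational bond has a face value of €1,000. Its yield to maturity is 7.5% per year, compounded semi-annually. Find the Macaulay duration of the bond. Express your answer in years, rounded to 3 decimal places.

5.000 years

A zero-coupon bond has a single cash flow at maturity, so its Macaulay duration equals its maturity: 5 years.
(Equivalently: 10 semi-annual periods ÷ 2 = 5 years.)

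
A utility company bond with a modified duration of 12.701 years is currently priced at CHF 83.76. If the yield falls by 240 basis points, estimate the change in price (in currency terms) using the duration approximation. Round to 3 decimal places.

Duration approximation: ΔP/P ≈ -D_mod · Δy = -12.701 × (-0.024) = +0.304824.
ΔP ≈ 83.76 × (+0.304824) = +25.53205824.

+CHF 25.532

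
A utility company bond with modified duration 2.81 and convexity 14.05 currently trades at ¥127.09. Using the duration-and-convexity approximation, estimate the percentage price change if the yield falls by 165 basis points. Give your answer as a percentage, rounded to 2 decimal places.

Duration effect: -D_mod·Δy = -2.81 × (-0.0165) = +0.046365
Convexity effect: ½·C·(Δy)² = 0.5 × 14.05 × (-0.0165)² = +0.00191255625
ΔP/P ≈ +0.046365 + 0.00191255625 = +0.04827755625
= +4.827755625%.

+4.83%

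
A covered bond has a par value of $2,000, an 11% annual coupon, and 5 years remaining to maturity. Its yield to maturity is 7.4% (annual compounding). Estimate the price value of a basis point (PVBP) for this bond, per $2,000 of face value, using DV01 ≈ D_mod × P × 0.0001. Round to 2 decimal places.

$0.89

Periodic yield y = 0.074.
  t   CF        PV=CF/(1+0.074)^t    t·PV
  1       220.00       204.8417       204.8417
  2       220.00       190.7279       381.4557
  3       220.00       177.5865       532.7594
  4       220.00       165.3505       661.4021
  5     2,220.00     1,553.5727     7,767.8633
  Σ                  2,292.0792     9,548.3221
P = 2,292.0792; D_Mac = 4.16579 yrs; D_mod = 3.87876 yrs.
DV01 ≈ 3.87876 × 2,292.0792 × 0.0001 = 0.889043.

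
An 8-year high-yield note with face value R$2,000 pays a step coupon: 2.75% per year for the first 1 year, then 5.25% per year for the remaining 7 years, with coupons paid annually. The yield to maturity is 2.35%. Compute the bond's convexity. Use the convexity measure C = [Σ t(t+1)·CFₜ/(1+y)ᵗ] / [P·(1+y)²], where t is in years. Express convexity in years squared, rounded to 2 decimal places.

With y = 0.0235:
  t   CF        PV=CF/(1+0.0235)^t    t·PV        t(t+1)·PV
  1        55.00        53.7372        53.7372         107.4744
  2       105.00       100.2337       200.4673         601.4020
  3       105.00        97.9323       293.7968       1,175.1871
  4       105.00        95.6837       382.7348       1,913.6738
  5       105.00        93.4868       467.4338       2,804.6025
  6       105.00        91.3403       548.0415       3,836.2907
  7       105.00        89.2430       624.7013       4,997.6104
  8     2,105.00     1,748.0318    13,984.2542     125,858.2882
  Σ                  2,369.6886    16,555.1669     141,294.5290
P = 2,369.6886.
Convexity = Σ t(t+1)·PV / [P·(1+y)²] = 141,294.5290 / (2,369.6886 × 1.047552) = 56.91915.

56.92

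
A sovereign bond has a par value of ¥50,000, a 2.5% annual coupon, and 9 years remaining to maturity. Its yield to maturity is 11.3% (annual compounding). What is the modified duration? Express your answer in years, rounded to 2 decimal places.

Periodic yield y = 0.113. First find Macaulay duration:
  t   CF        PV=CF/(1+0.113)^t    t·PV
  1     1,250.00     1,123.0907     1,123.0907
  2     1,250.00     1,009.0663     2,018.1325
  3     1,250.00       906.6184     2,719.8551
  4     1,250.00       814.5718     3,258.2871
  5     1,250.00       731.8704     3,659.3521
  6     1,250.00       657.5655     3,945.3931
  7     1,250.00       590.8046     4,135.6321
  8     1,250.00       530.8217     4,246.5739
  9    51,250.00    19,554.0801   175,986.7212
  Σ                 25,918.4896   201,093.0379
P = 25,918.4896; Macaulay duration = 201,093.0379 / 25,918.4896 = 7.75867 years.
Modified duration = D_Mac / (1 + y) = 7.75867 / 1.113 = 6.97095 years.

6.97 years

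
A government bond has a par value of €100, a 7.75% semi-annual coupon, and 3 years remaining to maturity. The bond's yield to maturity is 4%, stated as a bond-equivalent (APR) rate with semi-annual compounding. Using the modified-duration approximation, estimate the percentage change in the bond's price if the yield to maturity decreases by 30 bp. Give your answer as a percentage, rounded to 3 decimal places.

+0.808%

Periodic yield y = 0.02. Modified duration first:
  t   CF        PV=CF/(1+0.02)^t    t·PV
  1        3.875         3.7990         3.7990
  2        3.875         3.7245         7.4491
  3        3.875         3.6515        10.9545
  4        3.875         3.5799        14.3196
  5        3.875         3.5097        17.5485
  6      103.875        92.2380       553.4282
  Σ                    110.5027       607.4989
P = 110.5027; D_Mac = 5.49759 half-year periods = 2.74880 yrs; D_mod = 2.74880/(1+0.02) = 2.69490 yrs.
ΔP/P ≈ -D_mod · Δy = -2.69490 × (-0.003) = +0.008085 = +0.8085%.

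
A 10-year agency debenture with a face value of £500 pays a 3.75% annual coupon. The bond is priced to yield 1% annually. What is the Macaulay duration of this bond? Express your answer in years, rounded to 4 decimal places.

Periodic yield y = 0.01. Discount each cash flow and weight by its year:
  t   CF        PV=CF/(1+0.01)^t    t·PV
  1        18.75        18.5644        18.5644
  2        18.75        18.3806        36.7611
  3        18.75        18.1986        54.5957
  4        18.75        18.0184        72.0735
  5        18.75        17.8400        89.1999
  6        18.75        17.6633       105.9801
  7        18.75        17.4885       122.4192
  8        18.75        17.3153       138.5225
  9        18.75        17.1439       154.2948
  10      518.75       469.6176     4,696.1761
  Σ                    630.2304     5,488.5873
Price P = Σ PV = 630.2304.
Macaulay duration = Σ(t·PV) / P = 5,488.5873 / 630.2304 = 8.70886 years.

8.7089 years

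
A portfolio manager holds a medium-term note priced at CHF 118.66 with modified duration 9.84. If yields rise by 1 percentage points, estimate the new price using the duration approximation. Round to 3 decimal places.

Duration approximation: ΔP/P ≈ -D_mod · Δy = -9.84 × (+0.01) = -0.098400.
New price ≈ 118.66 × (1 - 0.098400) = 106.983856.

CHF 106.984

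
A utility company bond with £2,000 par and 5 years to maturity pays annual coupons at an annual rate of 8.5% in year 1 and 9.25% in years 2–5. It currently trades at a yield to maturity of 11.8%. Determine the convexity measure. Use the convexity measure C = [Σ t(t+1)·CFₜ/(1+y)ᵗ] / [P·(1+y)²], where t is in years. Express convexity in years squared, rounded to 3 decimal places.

With y = 0.118:
  t   CF        PV=CF/(1+0.118)^t    t·PV        t(t+1)·PV
  1       170.00       152.0572       152.0572         304.1145
  2       185.00       148.0090       296.0180         888.0540
  3       185.00       132.3873       397.1619       1,588.6476
  4       185.00       118.4144       473.6576       2,368.2880
  5     2,185.00     1,250.9571     6,254.7856      37,528.7136
  Σ                  1,801.8251     7,573.6803      42,677.8177
P = 1,801.8251.
Convexity = Σ t(t+1)·PV / [P·(1+y)²] = 42,677.8177 / (1,801.8251 × 1.249924) = 18.94986.

18.950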